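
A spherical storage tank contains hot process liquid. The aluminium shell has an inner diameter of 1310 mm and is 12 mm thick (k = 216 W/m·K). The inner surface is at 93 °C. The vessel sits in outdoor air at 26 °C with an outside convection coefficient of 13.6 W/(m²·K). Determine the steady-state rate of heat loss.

For a spherical shell R = (1/r₁ − 1/r₂)/(4πk); film R = 1/(h·4πr²). In series:
R_aluminium shell = (1/0.655 − 1/0.667)/(4π×216) = 1.012×10^-5 K/W
R_outer film = 1/(h·4πr_o²) = 1/(13.6×4π×0.667²) = 0.01315 K/W
R_total = 0.01316 K/W
Q = ΔT/R_total = 67/0.01316

Q ≈ 5090 W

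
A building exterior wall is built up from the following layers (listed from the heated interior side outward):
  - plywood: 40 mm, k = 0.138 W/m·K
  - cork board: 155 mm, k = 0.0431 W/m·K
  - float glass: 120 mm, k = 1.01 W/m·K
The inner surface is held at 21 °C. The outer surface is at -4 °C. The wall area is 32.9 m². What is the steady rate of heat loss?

Q ≈ 205 W

Thermal resistances in series:
R_plywood = L/(kA) = 0.04/(0.138×32.9) = 0.00881 K/W
R_cork board = L/(kA) = 0.155/(0.0431×32.9) = 0.1093 K/W
R_float glass = L/(kA) = 0.12/(1.01×32.9) = 0.003611 K/W
R_total = 0.1217 K/W
Q = ΔT / R_total = 25 / 0.1217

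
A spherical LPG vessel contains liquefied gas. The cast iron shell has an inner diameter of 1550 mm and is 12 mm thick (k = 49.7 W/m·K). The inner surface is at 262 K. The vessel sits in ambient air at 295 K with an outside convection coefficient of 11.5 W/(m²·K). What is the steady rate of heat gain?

Each spherical layer contributes R = (1/r_i − 1/r_o)/(4πk):
R_cast iron shell = (1/0.775 − 1/0.787)/(4π×49.7) = 3.15×10^-5 K/W
R_outer film = 1/(h·4πr_o²) = 1/(11.5×4π×0.787²) = 0.01117 K/W
R_total = 0.0112 K/W
Q = ΔT/R_total = 33/0.0112

Q ≈ 2950 W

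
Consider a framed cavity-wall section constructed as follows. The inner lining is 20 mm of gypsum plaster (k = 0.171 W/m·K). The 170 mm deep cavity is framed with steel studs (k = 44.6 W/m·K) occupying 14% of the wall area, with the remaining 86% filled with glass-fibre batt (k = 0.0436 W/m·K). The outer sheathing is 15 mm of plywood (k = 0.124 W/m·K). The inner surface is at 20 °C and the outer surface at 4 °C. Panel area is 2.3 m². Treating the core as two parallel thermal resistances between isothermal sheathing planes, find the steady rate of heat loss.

Q ≈ 139 W

Sheathing layers in series; stud and cavity paths in parallel between them.
R_inner = 0.02/(0.171×2.3) = 0.05085 K/W
R_stud  = 0.17/(44.6×0.14×2.3) = 0.01184 K/W
R_cav   = 0.17/(0.0436×0.86×2.3) = 1.971 K/W
1/R_core = 1/R_stud + 1/R_cav → R_core = 0.01177 K/W
R_outer = 0.015/(0.124×2.3) = 0.05259 K/W
R_total = 0.1152 K/W
Q = ΔT/R_total = 16/0.1152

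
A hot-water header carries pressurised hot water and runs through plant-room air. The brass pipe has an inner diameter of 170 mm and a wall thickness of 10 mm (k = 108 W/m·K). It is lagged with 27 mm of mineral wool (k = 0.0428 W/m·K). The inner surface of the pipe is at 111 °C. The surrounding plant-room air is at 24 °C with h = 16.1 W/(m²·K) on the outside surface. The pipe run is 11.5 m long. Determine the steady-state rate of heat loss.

Q ≈ 989 W

For a radial system each layer contributes R = ln(r_out/r_in)/(2πkL); films add R = 1/(hA).
R_brass pipe wall = ln(95/85)/(2π×108×11.5) = 1.425×10^-5 K/W
R_mineral wool = ln(122/95)/(2π×0.0428×11.5) = 0.08089 K/W
R_outer film = 1/(h_o·2πr_oL) = 1/(16.1×2π×0.122×11.5) = 0.007046 K/W
R_total = 0.08795 K/W
Q = ΔT/R_total = 87/0.08795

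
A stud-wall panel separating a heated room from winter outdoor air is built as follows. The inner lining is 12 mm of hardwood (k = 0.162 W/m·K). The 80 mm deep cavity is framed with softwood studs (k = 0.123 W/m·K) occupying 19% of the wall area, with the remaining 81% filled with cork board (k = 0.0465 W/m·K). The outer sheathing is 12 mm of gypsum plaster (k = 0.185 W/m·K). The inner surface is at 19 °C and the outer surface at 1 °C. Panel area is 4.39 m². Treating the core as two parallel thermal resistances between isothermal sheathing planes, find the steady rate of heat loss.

Sheathing layers in series; stud and cavity paths in parallel between them.
R_inner = 0.012/(0.162×4.39) = 0.01687 K/W
R_stud  = 0.08/(0.123×0.19×4.39) = 0.7798 K/W
R_cav   = 0.08/(0.0465×0.81×4.39) = 0.4838 K/W
1/R_core = 1/R_stud + 1/R_cav → R_core = 0.2986 K/W
R_outer = 0.012/(0.185×4.39) = 0.01478 K/W
R_total = 0.3302 K/W
Q = ΔT/R_total = 18/0.3302

Q ≈ 54.5 W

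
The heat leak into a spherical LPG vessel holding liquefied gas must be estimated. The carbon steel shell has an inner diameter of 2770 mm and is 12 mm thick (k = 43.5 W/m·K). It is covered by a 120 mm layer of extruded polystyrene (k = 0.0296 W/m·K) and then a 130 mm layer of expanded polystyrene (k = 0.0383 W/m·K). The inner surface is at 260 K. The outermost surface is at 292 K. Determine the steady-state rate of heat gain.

Radial (spherical) resistances in series:
R_carbon steel shell = (1/1.385 − 1/1.397)/(4π×43.5) = 1.135×10^-5 K/W
R_extruded polystyrene = (1/1.397 − 1/1.517)/(4π×0.0296) = 0.1522 K/W
R_expanded polystyrene = (1/1.517 − 1/1.647)/(4π×0.0383) = 0.1081 K/W
R_total = 0.2603 K/W
Q = ΔT/R_total = 32/0.2603

Q ≈ 123 W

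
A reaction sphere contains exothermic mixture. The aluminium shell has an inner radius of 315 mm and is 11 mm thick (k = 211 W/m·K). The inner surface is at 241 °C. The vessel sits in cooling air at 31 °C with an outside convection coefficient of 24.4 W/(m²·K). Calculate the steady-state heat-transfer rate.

Q ≈ 6830 W

Spherical conduction: R = (1/r_in − 1/r_out)/(4πk) per layer; series-sum.
R_aluminium shell = (1/0.315 − 1/0.326)/(4π×211) = 4.04×10^-5 K/W
R_outer film = 1/(h·4πr_o²) = 1/(24.4×4π×0.326²) = 0.03069 K/W
R_total = 0.03073 K/W
Q = ΔT/R_total = 210/0.03073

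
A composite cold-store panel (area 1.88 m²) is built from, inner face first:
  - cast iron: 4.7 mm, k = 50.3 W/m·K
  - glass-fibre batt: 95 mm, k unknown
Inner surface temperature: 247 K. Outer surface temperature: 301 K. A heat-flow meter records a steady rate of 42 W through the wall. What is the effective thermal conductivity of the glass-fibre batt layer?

k ≈ 0.0393 W/(m·K)

Model the wall as resistances in series:
R_cast iron = L/(kA) = 0.0047/(50.3×1.88) = 4.97×10^-5 K/W
Sum of known resistances R_other = 4.97×10^-5 K/W
Total R = ΔT/Q = 54/42 = 1.286 K/W
R_glass-fibre batt = R_total − R_other = 1.286 K/W
k = L/(R·A) = 0.095/(1.286×1.88)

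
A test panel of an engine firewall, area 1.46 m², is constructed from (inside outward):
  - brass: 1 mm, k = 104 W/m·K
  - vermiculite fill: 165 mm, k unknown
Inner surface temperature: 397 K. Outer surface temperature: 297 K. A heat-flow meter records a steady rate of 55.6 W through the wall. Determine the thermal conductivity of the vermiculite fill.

k ≈ 0.0628 W/(m·K)

Treating each layer as a thermal resistance in series:
R_brass = L/(kA) = 0.001/(104×1.46) = 6.586×10^-6 K/W
Sum of known resistances R_other = 6.586×10^-6 K/W
Total R = ΔT/Q = 100/55.6 = 1.799 K/W
R_vermiculite fill = R_total − R_other = 1.799 K/W
k = L/(R·A) = 0.165/(1.799×1.46)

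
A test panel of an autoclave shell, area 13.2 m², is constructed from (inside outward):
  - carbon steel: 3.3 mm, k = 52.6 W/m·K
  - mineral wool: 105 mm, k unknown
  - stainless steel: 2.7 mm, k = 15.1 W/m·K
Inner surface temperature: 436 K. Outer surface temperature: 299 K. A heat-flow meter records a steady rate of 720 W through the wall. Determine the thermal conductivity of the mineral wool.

k ≈ 0.0418 W/(m·K)

Treating each layer as a thermal resistance in series:
R_carbon steel = L/(kA) = 0.0033/(52.6×13.2) = 4.753×10^-6 K/W
R_stainless steel = L/(kA) = 0.0027/(15.1×13.2) = 1.355×10^-5 K/W
Sum of known resistances R_other = 1.83×10^-5 K/W
Total R = ΔT/Q = 137/720 = 0.1903 K/W
R_mineral wool = R_total − R_other = 0.1903 K/W
k = L/(R·A) = 0.105/(0.1903×13.2)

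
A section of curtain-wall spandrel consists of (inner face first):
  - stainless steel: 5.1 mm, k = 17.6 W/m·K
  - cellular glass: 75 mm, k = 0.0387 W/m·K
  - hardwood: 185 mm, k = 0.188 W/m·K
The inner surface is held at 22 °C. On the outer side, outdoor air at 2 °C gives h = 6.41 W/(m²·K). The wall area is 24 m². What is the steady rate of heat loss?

Q ≈ 156 W

Series thermal resistances:
R_stainless steel = L/(kA) = 0.0051/(17.6×24) = 1.207×10^-5 K/W
R_cellular glass = L/(kA) = 0.075/(0.0387×24) = 0.08075 K/W
R_hardwood = L/(kA) = 0.185/(0.188×24) = 0.041 K/W
R_outer film = 1/(h_o·A) = 1/(6.41×24) = 0.0065 K/W
R_total = 0.1283 K/W
Q = ΔT / R_total = 20 / 0.1283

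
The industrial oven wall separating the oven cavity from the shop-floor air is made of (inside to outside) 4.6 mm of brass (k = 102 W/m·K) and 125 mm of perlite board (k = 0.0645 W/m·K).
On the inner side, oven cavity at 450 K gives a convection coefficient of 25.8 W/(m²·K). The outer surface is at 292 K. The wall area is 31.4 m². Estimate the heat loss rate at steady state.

Model the wall as resistances in series:
R_inner film = 1/(h_i·A) = 1/(25.8×31.4) = 0.001234 K/W
R_brass = L/(kA) = 0.0046/(102×31.4) = 1.436×10^-6 K/W
R_perlite board = L/(kA) = 0.125/(0.0645×31.4) = 0.06172 K/W
R_total = 0.06296 K/W
Q = ΔT / R_total = 158 / 0.06296

Q ≈ 2510 W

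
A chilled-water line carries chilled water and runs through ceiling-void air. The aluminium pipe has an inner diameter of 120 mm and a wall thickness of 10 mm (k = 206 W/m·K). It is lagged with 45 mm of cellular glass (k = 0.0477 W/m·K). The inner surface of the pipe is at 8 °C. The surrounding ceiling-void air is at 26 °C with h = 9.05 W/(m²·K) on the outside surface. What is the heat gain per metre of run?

For a radial system each layer contributes R = ln(r_out/r_in)/(2πkL); films add R = 1/(hA).
R_aluminium pipe wall = ln(70/60)/(2π×206×1) = 1.191×10^-4 K/W
R_cellular glass = ln(115/70)/(2π×0.0477×1) = 1.656 K/W
R_outer film = 1/(h_o·2πr_oL) = 1/(9.05×2π×0.115×1) = 0.1529 K/W
R_total = 1.809 K/W
Q = ΔT/R_total = 18/1.809

q′ ≈ 9.95 W/m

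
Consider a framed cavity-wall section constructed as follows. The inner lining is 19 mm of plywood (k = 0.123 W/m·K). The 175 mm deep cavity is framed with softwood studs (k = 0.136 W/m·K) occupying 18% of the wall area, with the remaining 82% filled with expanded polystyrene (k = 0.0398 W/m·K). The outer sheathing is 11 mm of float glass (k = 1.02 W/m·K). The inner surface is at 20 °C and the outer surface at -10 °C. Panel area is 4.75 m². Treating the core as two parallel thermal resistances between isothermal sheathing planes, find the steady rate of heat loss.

Q ≈ 44.1 W

Sheathing layers in series; stud and cavity paths in parallel between them.
R_inner = 0.019/(0.123×4.75) = 0.03252 K/W
R_stud  = 0.175/(0.136×0.18×4.75) = 1.505 K/W
R_cav   = 0.175/(0.0398×0.82×4.75) = 1.129 K/W
1/R_core = 1/R_stud + 1/R_cav → R_core = 0.645 K/W
R_outer = 0.011/(1.02×4.75) = 0.00227 K/W
R_total = 0.6798 K/W
Q = ΔT/R_total = 30/0.6798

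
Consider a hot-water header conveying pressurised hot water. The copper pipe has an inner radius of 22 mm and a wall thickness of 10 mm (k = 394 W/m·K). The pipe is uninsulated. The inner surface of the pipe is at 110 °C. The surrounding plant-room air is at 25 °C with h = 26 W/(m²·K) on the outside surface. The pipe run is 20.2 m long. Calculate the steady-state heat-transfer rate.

Radial resistances (cylindrical: R_cond = ln(r_o/r_i)/(2πkL), R_conv = 1/(h·2πrL)):
R_copper pipe wall = ln(32/22)/(2π×394×20.2) = 7.493×10^-6 K/W
R_outer film = 1/(h_o·2πr_oL) = 1/(26×2π×0.032×20.2) = 0.00947 K/W
R_total = 0.009477 K/W
Q = ΔT/R_total = 85/0.009477

Q ≈ 8970 W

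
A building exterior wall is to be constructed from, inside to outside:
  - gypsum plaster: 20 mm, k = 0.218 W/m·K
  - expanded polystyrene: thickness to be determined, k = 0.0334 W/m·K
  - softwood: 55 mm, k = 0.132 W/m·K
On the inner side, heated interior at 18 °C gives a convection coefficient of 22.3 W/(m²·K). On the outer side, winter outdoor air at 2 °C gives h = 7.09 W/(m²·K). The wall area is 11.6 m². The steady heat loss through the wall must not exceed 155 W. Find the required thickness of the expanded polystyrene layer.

L ≈ 16.8 mm

Thermal resistances in series:
R_inner film = 1/(h_i·A) = 1/(22.3×11.6) = 0.003866 K/W
R_gypsum plaster = L/(kA) = 0.02/(0.218×11.6) = 0.007909 K/W
R_softwood = L/(kA) = 0.055/(0.132×11.6) = 0.03592 K/W
R_outer film = 1/(h_o·A) = 1/(7.09×11.6) = 0.01216 K/W
Sum of the known resistances R_other = 0.05985 K/W
Required total resistance R_tot = ΔT/Q_allow = 16/155 = 0.1032 K/W
R_expanded polystyrene = R_tot − R_other = 0.04337 K/W
L = R·k·A = 0.04337×0.0334×11.6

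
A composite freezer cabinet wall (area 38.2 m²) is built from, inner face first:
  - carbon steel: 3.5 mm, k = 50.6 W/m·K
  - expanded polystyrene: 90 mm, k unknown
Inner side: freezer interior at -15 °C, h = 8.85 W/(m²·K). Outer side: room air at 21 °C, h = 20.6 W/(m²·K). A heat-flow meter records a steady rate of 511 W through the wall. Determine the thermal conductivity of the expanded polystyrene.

Thermal resistances in series:
R_inner film = 1/(h_i·A) = 1/(8.85×38.2) = 0.002958 K/W
R_carbon steel = L/(kA) = 0.0035/(50.6×38.2) = 1.811×10^-6 K/W
R_outer film = 1/(h_o·A) = 1/(20.6×38.2) = 0.001271 K/W
Sum of known resistances R_other = 0.004231 K/W
Total R = ΔT/Q = 36/511 = 0.07045 K/W
R_expanded polystyrene = R_total − R_other = 0.06622 K/W
k = L/(R·A) = 0.09/(0.06622×38.2)

k ≈ 0.0356 W/(m·K)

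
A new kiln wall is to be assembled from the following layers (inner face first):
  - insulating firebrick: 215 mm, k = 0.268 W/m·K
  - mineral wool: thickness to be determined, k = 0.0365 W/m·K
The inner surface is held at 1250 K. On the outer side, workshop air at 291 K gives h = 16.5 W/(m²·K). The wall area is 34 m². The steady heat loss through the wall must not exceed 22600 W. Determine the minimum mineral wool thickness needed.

L ≈ 21.2 mm

Thermal resistances in series:
R_insulating firebrick = L/(kA) = 0.215/(0.268×34) = 0.0236 K/W
R_outer film = 1/(h_o·A) = 1/(16.5×34) = 0.001783 K/W
Sum of the known resistances R_other = 0.02538 K/W
Required total resistance R_tot = ΔT/Q_allow = 959/22600 = 0.04243 K/W
R_mineral wool = R_tot − R_other = 0.01706 K/W
L = R·k·A = 0.01706×0.0365×34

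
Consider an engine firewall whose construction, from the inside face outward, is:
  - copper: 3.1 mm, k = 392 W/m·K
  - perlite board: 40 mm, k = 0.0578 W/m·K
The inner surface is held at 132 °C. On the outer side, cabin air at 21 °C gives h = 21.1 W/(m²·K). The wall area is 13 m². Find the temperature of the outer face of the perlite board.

T ≈ 28.1 °C

Using the resistance-network approach (series):
R_copper = L/(kA) = 0.0031/(392×13) = 6.083×10^-7 K/W
R_perlite board = L/(kA) = 0.04/(0.0578×13) = 0.05323 K/W
R_outer film = 1/(h_o·A) = 1/(21.1×13) = 0.003646 K/W
R_total = 0.05688 K/W;  Q = ΔT/R_total = 111/0.05688 = 1951 W
T_interface = T_inner − Q·ΣR(inner→interface) = 132 − 1950×0.05323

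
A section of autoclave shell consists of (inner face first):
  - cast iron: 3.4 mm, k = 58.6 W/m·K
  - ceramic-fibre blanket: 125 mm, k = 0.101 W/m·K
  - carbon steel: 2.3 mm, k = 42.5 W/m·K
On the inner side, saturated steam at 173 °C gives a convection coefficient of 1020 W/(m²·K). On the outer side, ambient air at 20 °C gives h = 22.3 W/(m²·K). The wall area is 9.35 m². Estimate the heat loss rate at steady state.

Q ≈ 1110 W

Thermal resistances in series:
R_inner film = 1/(h_i·A) = 1/(1020×9.35) = 1.049×10^-4 K/W
R_cast iron = L/(kA) = 0.0034/(58.6×9.35) = 6.205×10^-6 K/W
R_ceramic-fibre blanket = L/(kA) = 0.125/(0.101×9.35) = 0.1324 K/W
R_carbon steel = L/(kA) = 0.0023/(42.5×9.35) = 5.788×10^-6 K/W
R_outer film = 1/(h_o·A) = 1/(22.3×9.35) = 0.004796 K/W
R_total = 0.1373 K/W
Q = ΔT / R_total = 153 / 0.1373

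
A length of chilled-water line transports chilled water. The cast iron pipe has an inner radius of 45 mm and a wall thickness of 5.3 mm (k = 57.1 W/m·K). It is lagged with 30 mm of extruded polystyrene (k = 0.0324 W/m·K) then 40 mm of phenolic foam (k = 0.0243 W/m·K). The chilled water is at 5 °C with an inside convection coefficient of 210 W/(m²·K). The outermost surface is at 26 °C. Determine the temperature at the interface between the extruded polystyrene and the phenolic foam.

T ≈ 14.8 °C

Radial resistances (cylindrical: R_cond = ln(r_o/r_i)/(2πkL), R_conv = 1/(h·2πrL)):
R_inner film = 1/(h_i·2πr₁L) = 1/(210×2π×0.045×1) = 0.01684 K/W
R_cast iron pipe wall = ln(50.3/45)/(2π×57.1×1) = 3.103×10^-4 K/W
R_extruded polystyrene = ln(80.3/50.3)/(2π×0.0324×1) = 2.298 K/W
R_phenolic foam = ln(120.3/80.3)/(2π×0.0243×1) = 2.647 K/W
R_total = 4.962 K/W
Q = ΔT/R_total = 21/4.962
Q = 4.23 W/m
T_interface = T_inner + Q·ΣR(inner→interface) = 5 + 4.23×2.315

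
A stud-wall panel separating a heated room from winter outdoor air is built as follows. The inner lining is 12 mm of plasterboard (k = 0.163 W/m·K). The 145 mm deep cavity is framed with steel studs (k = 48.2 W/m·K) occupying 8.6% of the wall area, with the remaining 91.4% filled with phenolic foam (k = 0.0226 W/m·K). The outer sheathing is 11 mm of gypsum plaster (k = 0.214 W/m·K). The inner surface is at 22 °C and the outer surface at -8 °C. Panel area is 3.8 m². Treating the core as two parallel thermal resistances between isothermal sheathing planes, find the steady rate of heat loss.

Sheathing layers in series; stud and cavity paths in parallel between them.
R_inner = 0.012/(0.163×3.8) = 0.01937 K/W
R_stud  = 0.145/(48.2×0.086×3.8) = 0.009205 K/W
R_cav   = 0.145/(0.0226×0.914×3.8) = 1.847 K/W
1/R_core = 1/R_stud + 1/R_cav → R_core = 0.00916 K/W
R_outer = 0.011/(0.214×3.8) = 0.01353 K/W
R_total = 0.04206 K/W
Q = ΔT/R_total = 30/0.04206

Q ≈ 713 W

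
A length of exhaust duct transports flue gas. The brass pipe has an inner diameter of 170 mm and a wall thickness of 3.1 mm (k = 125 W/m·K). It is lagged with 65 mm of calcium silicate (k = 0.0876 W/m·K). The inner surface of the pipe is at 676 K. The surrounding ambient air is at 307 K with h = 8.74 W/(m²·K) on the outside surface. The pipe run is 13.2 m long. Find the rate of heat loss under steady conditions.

Treating each annulus and film as a series resistance:
R_brass pipe wall = ln(88.1/85)/(2π×125×13.2) = 3.455×10^-6 K/W
R_calcium silicate = ln(153.1/88.1)/(2π×0.0876×13.2) = 0.07606 K/W
R_outer film = 1/(h_o·2πr_oL) = 1/(8.74×2π×0.1531×13.2) = 0.009011 K/W
R_total = 0.08508 K/W
Q = ΔT/R_total = 369/0.08508

Q ≈ 4340 W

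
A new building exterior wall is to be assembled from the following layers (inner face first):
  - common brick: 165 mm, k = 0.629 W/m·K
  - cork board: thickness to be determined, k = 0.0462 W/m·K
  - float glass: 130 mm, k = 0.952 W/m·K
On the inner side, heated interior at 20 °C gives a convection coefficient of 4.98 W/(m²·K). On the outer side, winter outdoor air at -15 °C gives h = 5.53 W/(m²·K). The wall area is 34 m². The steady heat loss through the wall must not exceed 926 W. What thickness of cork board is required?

L ≈ 23.3 mm

Using the resistance-network approach (series):
R_inner film = 1/(h_i·A) = 1/(4.98×34) = 0.005906 K/W
R_common brick = L/(kA) = 0.165/(0.629×34) = 0.007715 K/W
R_float glass = L/(kA) = 0.13/(0.952×34) = 0.004016 K/W
R_outer film = 1/(h_o·A) = 1/(5.53×34) = 0.005319 K/W
Sum of the known resistances R_other = 0.02296 K/W
Required total resistance R_tot = ΔT/Q_allow = 35/926 = 0.0378 K/W
R_cork board = R_tot − R_other = 0.01484 K/W
L = R·k·A = 0.01484×0.0462×34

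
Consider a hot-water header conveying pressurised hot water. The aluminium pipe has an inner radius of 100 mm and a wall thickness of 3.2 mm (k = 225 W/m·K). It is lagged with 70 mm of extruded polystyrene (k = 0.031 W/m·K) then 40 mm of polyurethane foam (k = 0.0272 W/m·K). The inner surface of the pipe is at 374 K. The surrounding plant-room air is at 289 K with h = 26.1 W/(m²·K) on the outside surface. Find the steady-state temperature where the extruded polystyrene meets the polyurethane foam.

Radial resistances (cylindrical: R_cond = ln(r_o/r_i)/(2πkL), R_conv = 1/(h·2πrL)):
R_aluminium pipe wall = ln(103.2/100)/(2π×225×1) = 2.228×10^-5 K/W
R_extruded polystyrene = ln(173.2/103.2)/(2π×0.031×1) = 2.658 K/W
R_polyurethane foam = ln(213.2/173.2)/(2π×0.0272×1) = 1.216 K/W
R_outer film = 1/(h_o·2πr_oL) = 1/(26.1×2π×0.2132×1) = 0.0286 K/W
R_total = 3.903 K/W
Q = ΔT/R_total = 85/3.903
Q = 21.8 W/m
T_interface = T_inner − Q·ΣR(inner→interface) = 374 − 21.8×2.658

T ≈ 316 K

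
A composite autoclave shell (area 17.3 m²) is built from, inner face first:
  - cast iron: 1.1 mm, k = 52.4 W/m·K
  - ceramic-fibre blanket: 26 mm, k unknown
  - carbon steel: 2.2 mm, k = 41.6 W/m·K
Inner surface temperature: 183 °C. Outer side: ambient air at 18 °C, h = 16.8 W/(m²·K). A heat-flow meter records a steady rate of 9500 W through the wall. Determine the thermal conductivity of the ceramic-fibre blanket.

k ≈ 0.108 W/(m·K)

Series thermal resistances:
R_cast iron = L/(kA) = 0.0011/(52.4×17.3) = 1.213×10^-6 K/W
R_carbon steel = L/(kA) = 0.0022/(41.6×17.3) = 3.057×10^-6 K/W
R_outer film = 1/(h_o·A) = 1/(16.8×17.3) = 0.003441 K/W
Sum of known resistances R_other = 0.003445 K/W
Total R = ΔT/Q = 165/9500 = 0.01737 K/W
R_ceramic-fibre blanket = R_total − R_other = 0.01392 K/W
k = L/(R·A) = 0.026/(0.01392×17.3)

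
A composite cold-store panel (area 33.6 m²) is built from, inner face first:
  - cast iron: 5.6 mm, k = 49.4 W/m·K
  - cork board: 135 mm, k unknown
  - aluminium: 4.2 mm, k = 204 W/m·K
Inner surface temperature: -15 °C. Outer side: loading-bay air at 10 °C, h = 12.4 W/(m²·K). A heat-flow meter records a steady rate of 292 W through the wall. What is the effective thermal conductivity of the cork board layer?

k ≈ 0.0483 W/(m·K)

Using the resistance-network approach (series):
R_cast iron = L/(kA) = 0.0056/(49.4×33.6) = 3.374×10^-6 K/W
R_aluminium = L/(kA) = 0.0042/(204×33.6) = 6.127×10^-7 K/W
R_outer film = 1/(h_o·A) = 1/(12.4×33.6) = 0.0024 K/W
Sum of known resistances R_other = 0.002404 K/W
Total R = ΔT/Q = 25/292 = 0.08562 K/W
R_cork board = R_total − R_other = 0.08321 K/W
k = L/(R·A) = 0.135/(0.08321×33.6)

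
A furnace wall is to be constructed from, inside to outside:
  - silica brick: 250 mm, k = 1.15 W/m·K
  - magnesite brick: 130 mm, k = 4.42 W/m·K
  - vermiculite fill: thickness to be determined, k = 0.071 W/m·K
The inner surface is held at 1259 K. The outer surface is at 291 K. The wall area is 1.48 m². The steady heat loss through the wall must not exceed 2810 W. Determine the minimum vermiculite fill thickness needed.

L ≈ 18.7 mm

Model the wall as resistances in series:
R_silica brick = L/(kA) = 0.25/(1.15×1.48) = 0.1469 K/W
R_magnesite brick = L/(kA) = 0.13/(4.42×1.48) = 0.01987 K/W
Sum of the known resistances R_other = 0.1668 K/W
Required total resistance R_tot = ΔT/Q_allow = 968/2810 = 0.3445 K/W
R_vermiculite fill = R_tot − R_other = 0.1777 K/W
L = R·k·A = 0.1777×0.071×1.48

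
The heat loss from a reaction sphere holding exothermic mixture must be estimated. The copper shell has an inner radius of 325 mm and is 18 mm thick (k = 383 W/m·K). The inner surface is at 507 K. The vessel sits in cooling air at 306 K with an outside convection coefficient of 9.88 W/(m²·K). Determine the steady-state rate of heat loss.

Spherical conduction: R = (1/r_in − 1/r_out)/(4πk) per layer; series-sum.
R_copper shell = (1/0.325 − 1/0.343)/(4π×383) = 3.355×10^-5 K/W
R_outer film = 1/(h·4πr_o²) = 1/(9.88×4π×0.343²) = 0.06846 K/W
R_total = 0.06849 K/W
Q = ΔT/R_total = 201/0.06849

Q ≈ 2930 W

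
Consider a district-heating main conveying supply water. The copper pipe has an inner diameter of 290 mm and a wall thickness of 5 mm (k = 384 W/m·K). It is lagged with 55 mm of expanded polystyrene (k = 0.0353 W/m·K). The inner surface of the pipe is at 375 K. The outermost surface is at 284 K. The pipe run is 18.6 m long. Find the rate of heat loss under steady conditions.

Q ≈ 1200 W

Per-layer cylindrical resistances, series-summed:
R_copper pipe wall = ln(150/145)/(2π×384×18.6) = 7.554×10^-7 K/W
R_expanded polystyrene = ln(205/150)/(2π×0.0353×18.6) = 0.07572 K/W
R_total = 0.07572 K/W
Q = ΔT/R_total = 91/0.07572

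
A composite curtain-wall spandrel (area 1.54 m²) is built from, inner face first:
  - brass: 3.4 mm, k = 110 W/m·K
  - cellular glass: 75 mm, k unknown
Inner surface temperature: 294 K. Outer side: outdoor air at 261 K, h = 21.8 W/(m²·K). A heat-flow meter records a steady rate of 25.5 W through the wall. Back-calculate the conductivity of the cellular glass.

Series thermal resistances:
R_brass = L/(kA) = 0.0034/(110×1.54) = 2.007×10^-5 K/W
R_outer film = 1/(h_o·A) = 1/(21.8×1.54) = 0.02979 K/W
Sum of known resistances R_other = 0.02981 K/W
Total R = ΔT/Q = 33/25.5 = 1.294 K/W
R_cellular glass = R_total − R_other = 1.264 K/W
k = L/(R·A) = 0.075/(1.264×1.54)

k ≈ 0.0385 W/(m·K)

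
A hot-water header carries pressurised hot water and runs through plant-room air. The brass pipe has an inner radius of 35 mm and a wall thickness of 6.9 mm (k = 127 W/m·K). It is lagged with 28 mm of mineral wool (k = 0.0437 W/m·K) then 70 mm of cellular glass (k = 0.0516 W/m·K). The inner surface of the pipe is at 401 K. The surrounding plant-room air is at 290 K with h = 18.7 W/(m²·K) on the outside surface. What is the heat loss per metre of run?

q′ ≈ 27.3 W/m

Treating each annulus and film as a series resistance:
R_brass pipe wall = ln(41.9/35)/(2π×127×1) = 2.255×10^-4 K/W
R_mineral wool = ln(69.9/41.9)/(2π×0.0437×1) = 1.864 K/W
R_cellular glass = ln(139.9/69.9)/(2π×0.0516×1) = 2.14 K/W
R_outer film = 1/(h_o·2πr_oL) = 1/(18.7×2π×0.1399×1) = 0.06084 K/W
R_total = 4.065 K/W
Q = ΔT/R_total = 111/4.065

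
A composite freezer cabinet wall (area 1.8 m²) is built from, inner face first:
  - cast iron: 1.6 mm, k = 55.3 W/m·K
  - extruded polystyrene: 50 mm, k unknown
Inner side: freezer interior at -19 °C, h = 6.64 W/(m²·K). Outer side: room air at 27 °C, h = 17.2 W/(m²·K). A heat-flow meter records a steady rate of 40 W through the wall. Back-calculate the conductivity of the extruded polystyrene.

Series thermal resistances:
R_inner film = 1/(h_i·A) = 1/(6.64×1.8) = 0.08367 K/W
R_cast iron = L/(kA) = 0.0016/(55.3×1.8) = 1.607×10^-5 K/W
R_outer film = 1/(h_o·A) = 1/(17.2×1.8) = 0.0323 K/W
Sum of known resistances R_other = 0.116 K/W
Total R = ΔT/Q = 46/40 = 1.15 K/W
R_extruded polystyrene = R_total − R_other = 1.034 K/W
k = L/(R·A) = 0.05/(1.034×1.8)

k ≈ 0.0269 W/(m·K)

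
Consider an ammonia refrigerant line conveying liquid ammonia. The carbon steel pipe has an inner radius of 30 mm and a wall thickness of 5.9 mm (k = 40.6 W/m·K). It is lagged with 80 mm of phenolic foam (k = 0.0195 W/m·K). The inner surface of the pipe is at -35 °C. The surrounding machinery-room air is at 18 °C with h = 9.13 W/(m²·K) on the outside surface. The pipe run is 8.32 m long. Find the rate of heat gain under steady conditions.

Q ≈ 45.4 W

For a radial system each layer contributes R = ln(r_out/r_in)/(2πkL); films add R = 1/(hA).
R_carbon steel pipe wall = ln(35.9/30)/(2π×40.6×8.32) = 8.459×10^-5 K/W
R_phenolic foam = ln(115.9/35.9)/(2π×0.0195×8.32) = 1.15 K/W
R_outer film = 1/(h_o·2πr_oL) = 1/(9.13×2π×0.1159×8.32) = 0.01808 K/W
R_total = 1.168 K/W
Q = ΔT/R_total = 53/1.168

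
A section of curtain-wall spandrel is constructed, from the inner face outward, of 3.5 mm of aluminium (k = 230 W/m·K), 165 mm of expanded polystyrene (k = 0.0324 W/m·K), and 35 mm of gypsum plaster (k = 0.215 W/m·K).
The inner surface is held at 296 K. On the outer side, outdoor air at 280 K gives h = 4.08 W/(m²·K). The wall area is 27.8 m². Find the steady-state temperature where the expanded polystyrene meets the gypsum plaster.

T ≈ 281 K

Thermal resistances in series:
R_aluminium = L/(kA) = 0.0035/(230×27.8) = 5.474×10^-7 K/W
R_expanded polystyrene = L/(kA) = 0.165/(0.0324×27.8) = 0.1832 K/W
R_gypsum plaster = L/(kA) = 0.035/(0.215×27.8) = 0.005856 K/W
R_outer film = 1/(h_o·A) = 1/(4.08×27.8) = 0.008816 K/W
R_total = 0.1979 K/W;  Q = ΔT/R_total = 16/0.1979 = 80.87 W
T_interface = T_inner − Q·ΣR(inner→interface) = 296 − 80.9×0.1832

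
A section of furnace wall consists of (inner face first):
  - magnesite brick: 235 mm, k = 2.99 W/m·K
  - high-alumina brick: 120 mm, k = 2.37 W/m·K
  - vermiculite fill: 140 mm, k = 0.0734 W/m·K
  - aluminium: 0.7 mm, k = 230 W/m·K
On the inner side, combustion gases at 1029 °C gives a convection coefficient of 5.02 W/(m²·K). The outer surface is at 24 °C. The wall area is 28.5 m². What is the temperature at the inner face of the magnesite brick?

T ≈ 939 °C

Series thermal resistances:
R_inner film = 1/(h_i·A) = 1/(5.02×28.5) = 0.00699 K/W
R_magnesite brick = L/(kA) = 0.235/(2.99×28.5) = 0.002758 K/W
R_high-alumina brick = L/(kA) = 0.12/(2.37×28.5) = 0.001777 K/W
R_vermiculite fill = L/(kA) = 0.14/(0.0734×28.5) = 0.06692 K/W
R_aluminium = L/(kA) = 0.0007/(230×28.5) = 1.068×10^-7 K/W
R_total = 0.07845 K/W;  Q = ΔT/R_total = 1005/0.07845 = 12810 W
T_interface = T_inner − Q·ΣR(inner→interface) = 1029 − 12800×0.00699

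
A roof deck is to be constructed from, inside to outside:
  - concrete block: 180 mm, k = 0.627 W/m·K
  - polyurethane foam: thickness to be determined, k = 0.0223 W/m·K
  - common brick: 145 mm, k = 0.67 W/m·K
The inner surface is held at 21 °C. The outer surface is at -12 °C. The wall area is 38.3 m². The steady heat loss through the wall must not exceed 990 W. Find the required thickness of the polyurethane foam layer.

Series thermal resistances:
R_concrete block = L/(kA) = 0.18/(0.627×38.3) = 0.007496 K/W
R_common brick = L/(kA) = 0.145/(0.67×38.3) = 0.005651 K/W
Sum of the known resistances R_other = 0.01315 K/W
Required total resistance R_tot = ΔT/Q_allow = 33/990 = 0.03333 K/W
R_polyurethane foam = R_tot − R_other = 0.02019 K/W
L = R·k·A = 0.02019×0.0223×38.3

L ≈ 17.2 mm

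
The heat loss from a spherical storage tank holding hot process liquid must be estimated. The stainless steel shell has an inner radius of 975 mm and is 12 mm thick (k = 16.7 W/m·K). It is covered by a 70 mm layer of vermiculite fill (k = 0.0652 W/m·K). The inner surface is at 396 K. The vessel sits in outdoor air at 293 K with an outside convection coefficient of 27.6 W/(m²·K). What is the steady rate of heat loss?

Q ≈ 1220 W

Each spherical layer contributes R = (1/r_i − 1/r_o)/(4πk):
R_stainless steel shell = (1/0.975 − 1/0.987)/(4π×16.7) = 5.942×10^-5 K/W
R_vermiculite fill = (1/0.987 − 1/1.057)/(4π×0.0652) = 0.08189 K/W
R_outer film = 1/(h·4πr_o²) = 1/(27.6×4π×1.057²) = 0.002581 K/W
R_total = 0.08453 K/W
Q = ΔT/R_total = 103/0.08453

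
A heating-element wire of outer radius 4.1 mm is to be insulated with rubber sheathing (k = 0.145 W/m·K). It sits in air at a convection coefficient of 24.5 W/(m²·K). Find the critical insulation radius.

r_cr ≈ 5.92 mm

For a cylinder r_cr = k/h = 0.145/24.5
r_cr = 5.92 mm; since the bare radius (4.1 mm) is below r_cr, adding a thin layer of insulation will *increase* heat loss.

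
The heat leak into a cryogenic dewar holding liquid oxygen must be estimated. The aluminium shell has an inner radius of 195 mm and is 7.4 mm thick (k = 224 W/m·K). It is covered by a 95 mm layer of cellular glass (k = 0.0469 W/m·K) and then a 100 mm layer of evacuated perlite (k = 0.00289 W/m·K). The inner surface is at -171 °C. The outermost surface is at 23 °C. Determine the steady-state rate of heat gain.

Q ≈ 7.47 W

Each spherical layer contributes R = (1/r_i − 1/r_o)/(4πk):
R_aluminium shell = (1/0.195 − 1/0.2024)/(4π×224) = 6.661×10^-5 K/W
R_cellular glass = (1/0.2024 − 1/0.2974)/(4π×0.0469) = 2.678 K/W
R_evacuated perlite = (1/0.2974 − 1/0.3974)/(4π×0.00289) = 23.3 K/W
R_total = 25.98 K/W
Q = ΔT/R_total = 194/25.98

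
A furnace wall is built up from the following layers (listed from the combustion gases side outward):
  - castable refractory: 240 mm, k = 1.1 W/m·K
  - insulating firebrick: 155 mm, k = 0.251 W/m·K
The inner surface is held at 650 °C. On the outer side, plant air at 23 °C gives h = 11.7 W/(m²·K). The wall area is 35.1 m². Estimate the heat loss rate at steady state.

Series thermal resistances:
R_castable refractory = L/(kA) = 0.24/(1.1×35.1) = 0.006216 K/W
R_insulating firebrick = L/(kA) = 0.155/(0.251×35.1) = 0.01759 K/W
R_outer film = 1/(h_o·A) = 1/(11.7×35.1) = 0.002435 K/W
R_total = 0.02624 K/W
Q = ΔT / R_total = 627 / 0.02624

Q ≈ 23900 W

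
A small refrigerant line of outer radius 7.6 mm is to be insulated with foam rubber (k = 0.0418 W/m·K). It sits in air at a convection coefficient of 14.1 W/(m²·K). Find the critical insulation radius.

For a cylinder r_cr = k/h = 0.0418/14.1
r_cr = 2.96 mm; since the bare radius (7.6 mm) is above r_cr, any added insulation will reduce heat loss.

r_cr ≈ 2.96 mm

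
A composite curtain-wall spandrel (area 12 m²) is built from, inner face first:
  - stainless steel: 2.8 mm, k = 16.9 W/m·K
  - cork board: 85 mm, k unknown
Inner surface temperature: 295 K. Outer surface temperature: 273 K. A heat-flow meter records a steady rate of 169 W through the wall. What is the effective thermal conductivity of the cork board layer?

Using the resistance-network approach (series):
R_stainless steel = L/(kA) = 0.0028/(16.9×12) = 1.381×10^-5 K/W
Sum of known resistances R_other = 1.381×10^-5 K/W
Total R = ΔT/Q = 22/169 = 0.1302 K/W
R_cork board = R_total − R_other = 0.1302 K/W
k = L/(R·A) = 0.085/(0.1302×12)

k ≈ 0.0544 W/(m·K)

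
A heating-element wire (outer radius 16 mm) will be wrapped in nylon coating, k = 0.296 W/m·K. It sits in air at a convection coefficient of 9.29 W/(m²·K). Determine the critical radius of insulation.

r_cr ≈ 31.9 mm

For a cylinder r_cr = k/h = 0.296/9.29
r_cr = 31.9 mm; since the bare radius (16 mm) is below r_cr, adding a thin layer of insulation will *increase* heat loss.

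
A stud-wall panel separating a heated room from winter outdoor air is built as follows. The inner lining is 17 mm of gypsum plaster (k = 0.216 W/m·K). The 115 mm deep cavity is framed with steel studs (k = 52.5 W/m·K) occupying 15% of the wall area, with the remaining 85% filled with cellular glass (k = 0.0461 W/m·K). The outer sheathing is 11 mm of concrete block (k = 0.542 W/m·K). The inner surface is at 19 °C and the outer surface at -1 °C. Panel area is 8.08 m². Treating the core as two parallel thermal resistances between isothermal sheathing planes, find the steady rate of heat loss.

Q ≈ 1420 W

Sheathing layers in series; stud and cavity paths in parallel between them.
R_inner = 0.017/(0.216×8.08) = 0.009741 K/W
R_stud  = 0.115/(52.5×0.15×8.08) = 0.001807 K/W
R_cav   = 0.115/(0.0461×0.85×8.08) = 0.3632 K/W
1/R_core = 1/R_stud + 1/R_cav → R_core = 0.001798 K/W
R_outer = 0.011/(0.542×8.08) = 0.002512 K/W
R_total = 0.01405 K/W
Q = ΔT/R_total = 20/0.01405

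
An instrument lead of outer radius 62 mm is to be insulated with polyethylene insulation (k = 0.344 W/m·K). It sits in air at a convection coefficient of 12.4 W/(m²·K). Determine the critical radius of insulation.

For a cylinder r_cr = k/h = 0.344/12.4
r_cr = 27.7 mm; since the bare radius (62 mm) is above r_cr, any added insulation will reduce heat loss.

r_cr ≈ 27.7 mm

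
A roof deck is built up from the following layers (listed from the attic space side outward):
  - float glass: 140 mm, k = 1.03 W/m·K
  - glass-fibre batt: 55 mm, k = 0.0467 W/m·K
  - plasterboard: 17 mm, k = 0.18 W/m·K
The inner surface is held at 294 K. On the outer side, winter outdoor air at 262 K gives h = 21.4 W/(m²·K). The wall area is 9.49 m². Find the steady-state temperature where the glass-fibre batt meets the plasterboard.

T ≈ 265 K

Using the resistance-network approach (series):
R_float glass = L/(kA) = 0.14/(1.03×9.49) = 0.01432 K/W
R_glass-fibre batt = L/(kA) = 0.055/(0.0467×9.49) = 0.1241 K/W
R_plasterboard = L/(kA) = 0.017/(0.18×9.49) = 0.009952 K/W
R_outer film = 1/(h_o·A) = 1/(21.4×9.49) = 0.004924 K/W
R_total = 0.1533 K/W;  Q = ΔT/R_total = 32/0.1533 = 208.7 W
T_interface = T_inner − Q·ΣR(inner→interface) = 294 − 209×0.1384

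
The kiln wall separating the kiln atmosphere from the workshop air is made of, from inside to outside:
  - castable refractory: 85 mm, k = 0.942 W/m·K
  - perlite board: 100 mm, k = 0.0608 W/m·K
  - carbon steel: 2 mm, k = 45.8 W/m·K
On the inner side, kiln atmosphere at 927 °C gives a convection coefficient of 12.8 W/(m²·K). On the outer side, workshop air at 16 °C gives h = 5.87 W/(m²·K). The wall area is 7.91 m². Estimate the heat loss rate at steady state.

Model the wall as resistances in series:
R_inner film = 1/(h_i·A) = 1/(12.8×7.91) = 0.009877 K/W
R_castable refractory = L/(kA) = 0.085/(0.942×7.91) = 0.01141 K/W
R_perlite board = L/(kA) = 0.1/(0.0608×7.91) = 0.2079 K/W
R_carbon steel = L/(kA) = 0.002/(45.8×7.91) = 5.521×10^-6 K/W
R_outer film = 1/(h_o·A) = 1/(5.87×7.91) = 0.02154 K/W
R_total = 0.2508 K/W
Q = ΔT / R_total = 911 / 0.2508

Q ≈ 3630 W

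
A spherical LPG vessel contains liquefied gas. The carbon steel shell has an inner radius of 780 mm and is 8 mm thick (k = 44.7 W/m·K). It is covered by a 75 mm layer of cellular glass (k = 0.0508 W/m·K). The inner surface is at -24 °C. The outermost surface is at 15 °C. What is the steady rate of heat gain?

Q ≈ 226 W

For a spherical shell R = (1/r₁ − 1/r₂)/(4πk); film R = 1/(h·4πr²). In series:
R_carbon steel shell = (1/0.78 − 1/0.788)/(4π×44.7) = 2.317×10^-5 K/W
R_cellular glass = (1/0.788 − 1/0.863)/(4π×0.0508) = 0.1728 K/W
R_total = 0.1728 K/W
Q = ΔT/R_total = 39/0.1728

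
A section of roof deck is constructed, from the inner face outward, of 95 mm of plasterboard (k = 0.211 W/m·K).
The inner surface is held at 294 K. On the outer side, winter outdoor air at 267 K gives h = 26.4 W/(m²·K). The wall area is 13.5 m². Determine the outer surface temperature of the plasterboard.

Thermal resistances in series:
R_plasterboard = L/(kA) = 0.095/(0.211×13.5) = 0.03335 K/W
R_outer film = 1/(h_o·A) = 1/(26.4×13.5) = 0.002806 K/W
R_total = 0.03616 K/W;  Q = ΔT/R_total = 27/0.03616 = 746.7 W
T_interface = T_inner − Q·ΣR(inner→interface) = 294 − 747×0.03335

T ≈ 269 K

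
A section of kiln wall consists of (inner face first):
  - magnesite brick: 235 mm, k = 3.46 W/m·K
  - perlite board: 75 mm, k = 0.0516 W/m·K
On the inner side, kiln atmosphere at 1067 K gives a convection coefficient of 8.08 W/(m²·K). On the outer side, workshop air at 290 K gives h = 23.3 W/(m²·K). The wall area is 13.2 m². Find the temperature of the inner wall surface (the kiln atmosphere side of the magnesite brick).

Series thermal resistances:
R_inner film = 1/(h_i·A) = 1/(8.08×13.2) = 0.009376 K/W
R_magnesite brick = L/(kA) = 0.235/(3.46×13.2) = 0.005145 K/W
R_perlite board = L/(kA) = 0.075/(0.0516×13.2) = 0.1101 K/W
R_outer film = 1/(h_o·A) = 1/(23.3×13.2) = 0.003251 K/W
R_total = 0.1279 K/W;  Q = ΔT/R_total = 777/0.1279 = 6076 W
T_interface = T_inner − Q·ΣR(inner→interface) = 1067 − 6080×0.009376

T ≈ 1010 K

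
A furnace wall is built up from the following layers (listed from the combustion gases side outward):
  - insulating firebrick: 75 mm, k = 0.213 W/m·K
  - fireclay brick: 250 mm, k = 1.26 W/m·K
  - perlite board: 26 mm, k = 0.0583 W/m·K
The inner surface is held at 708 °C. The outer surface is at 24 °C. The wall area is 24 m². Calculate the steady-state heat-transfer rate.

Q ≈ 16500 W

Using the resistance-network approach (series):
R_insulating firebrick = L/(kA) = 0.075/(0.213×24) = 0.01467 K/W
R_fireclay brick = L/(kA) = 0.25/(1.26×24) = 0.008267 K/W
R_perlite board = L/(kA) = 0.026/(0.0583×24) = 0.01858 K/W
R_total = 0.04152 K/W
Q = ΔT / R_total = 684 / 0.04152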